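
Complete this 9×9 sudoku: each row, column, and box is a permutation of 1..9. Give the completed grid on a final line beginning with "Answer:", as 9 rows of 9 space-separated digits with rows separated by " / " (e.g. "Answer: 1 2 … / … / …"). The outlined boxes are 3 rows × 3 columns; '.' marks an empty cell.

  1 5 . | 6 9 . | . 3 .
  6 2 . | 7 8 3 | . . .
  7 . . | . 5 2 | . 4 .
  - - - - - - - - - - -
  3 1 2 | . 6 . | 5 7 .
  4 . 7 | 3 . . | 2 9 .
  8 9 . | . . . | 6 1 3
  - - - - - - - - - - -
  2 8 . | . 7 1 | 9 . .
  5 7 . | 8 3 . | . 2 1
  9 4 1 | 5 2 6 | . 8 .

Step 1. [r5c9∈{8}] only 8 remains possible at r5c9 ⇒ r5c9=8.
Step 2. [r6c5∈{4}] r6c5 is down to just 4. So r6c5=4.
Step 3. [r7c8∈{5,6}] across col 8, 6 lands solely at r7c8, so r7c8=6.
Step 4. [r8c7∈{4}] r8c7 is down to just 4. So r8c7=4.
Step 5. [r9c9∈{7}] nothing but 7 survives at r9c9. So r9c9=7.
Step 6. [r2c3∈{4,9}] across row 2, 4 lands solely at r2c3. So r2c3=4.
Step 7. [r3c3∈{3,8,9}] in col 3, 9 fits only at r3c3 ⇒ r3c3=9.
Step 8. [r3c7∈{1,8}] across row 3, 8 lands solely at r3c7. So r3c7=8.
Step 9. [r8c6∈{9}] r8c6 is down to just 9 ⇒ r8c6=9.
Step 10. [r2c8∈{5}] r2c8 has the single candidate 5, so r2c8=5.
Step 11. [r5c6∈{5}] r5c6's peers cover all but 5. So r5c6=5.
Step 12. [r7c3∈{3}] r7c3's peers cover all but 3. So r7c3=3.
Step 13. [r2c9∈{9}] r2c9 has the single candidate 9. So r2c9=9.
Step 14. [r5c2∈{6}] r5c2's peers cover all but 6. So r5c2=6.
Step 15. [r1c3∈{8}] nothing but 8 survives at r1c3. So r1c3=8.
Step 16. [r4c6∈{8}] r4c6 is down to just 8 ⇒ r4c6=8.
Step 17. [r7c9∈{5}] r7c9 is down to just 5, so r7c9=5.
Step 18. [r1c7∈{7}] r1c7 has the single candidate 7. So r1c7=7.
Step 19. [r5c5∈{1}] r5c5 has the single candidate 1 ⇒ r5c5=1.
Step 20. [r8c3∈{6}] only 6 remains possible at r8c3. So r8c3=6.
Step 21. [r4c9∈{4}] nothing but 4 survives at r4c9. So r4c9=4.
Step 22. [r3c9∈{6}] r3c9 has the single candidate 6, so r3c9=6.
Step 23. [r9c7∈{3}] r9c7 has the single candidate 3. So r9c7=3.
Step 24. [r4c4∈{9}] nothing but 9 survives at r4c4. So r4c4=9.
Step 25. [r6c3∈{5}] r6c3 has the single candidate 5 ⇒ r6c3=5.
Step 26. [r1c9∈{2}] only 2 remains possible at r1c9 ⇒ r1c9=2.
Step 27. [r2c7∈{1}] r2c7 is down to just 1, so r2c7=1.
Step 28. [r7c4∈{4}] nothing but 4 survives at r7c4. So r7c4=4.
Step 29. [r3c4∈{1}] only 1 remains possible at r3c4, so r3c4=1.
Step 30. [r6c6∈{7}] r6c6 has the single candidate 7, so r6c6=7.
Step 31. [r6c4∈{2}] nothing but 2 survives at r6c4. So r6c4=2.
Step 32. [r3c2∈{3}] only 3 remains possible at r3c2. So r3c2=3.
Step 33. [r1c6∈{4}] only 4 remains possible at r1c6 ⇒ r1c6=4.

Answer: 1 5 8 6 9 4 7 3 2 / 6 2 4 7 8 3 1 5 9 / 7 3 9 1 5 2 8 4 6 / 3 1 2 9 6 8 5 7 4 / 4 6 7 3 1 5 2 9 8 / 8 9 5 2 4 7 6 1 3 / 2 8 3 4 7 1 9 6 5 / 5 7 6 8 3 9 4 2 1 / 9 4 1 5 2 6 3 8 7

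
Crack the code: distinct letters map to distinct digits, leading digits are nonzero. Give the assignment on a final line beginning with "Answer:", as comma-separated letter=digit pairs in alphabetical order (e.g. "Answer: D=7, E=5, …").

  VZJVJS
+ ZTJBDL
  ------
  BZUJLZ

Step 1. [col 1: S + L ≡ Z (mod 10)] column 1 (S + L ≡ Z (mod 10), carry-in 0) doesn't pin S yet; pick S=2 and continue. So S=2.
Step 2. [col 1: S + L ≡ Z (mod 10)] L=1 is one option consistent with column 1 (S + L ≡ Z (mod 10), carry-in 0) — take it ⇒ L=1.
Step 3. [col 1: S + L ≡ Z (mod 10)] column 1: given S=2, L=1, carry-in 0, and digits 1,2 already taken and all letters distinct, S+L≡Z (mod 10) forces Z=3 ⇒ Z=3.
Step 4. [col 2: J + D ≡ L (mod 10)] no forcing yet in column 2 (carry-in 0); D=7 is free and consistent — try it. So D=7.
Step 5. [col 2: J + D ≡ L (mod 10)] column 2 reads J+D+carry(0)=L with D=7, L=1; with digits 1,2,3,7 already taken and all letters distinct, the only value for J is 4. So J=4.
Step 6. [col 3: V + B ≡ J (mod 10)] no forcing yet in column 3 (carry-in 1); B=8 is free and consistent — try it, so B=8.
Step 7. [col 3: V + B ≡ J (mod 10)] column 3 reads V+B+carry(1)=J with B=8, J=4; with digits 1,2,3,4,7,8 already taken and all letters distinct, the only value for V is 5, so V=5.
Step 8. [col 4: J + J ≡ U (mod 10)] column 4 reads J+J+carry(1)=U with J=4; with digits 1,2,3,4,5,7,8 already taken and all letters distinct, the only value for U is 9, so U=9.
Step 9. [col 5: Z + T ≡ Z (mod 10)] column 5 reads Z+T+carry(0)=Z with Z=3; with digits 1,2,3,4,5,7,8,9 already taken and all letters distinct, the only value for T is 0 ⇒ T=0.

Answer: B=8, D=7, J=4, L=1, S=2, T=0, U=9, V=5, Z=3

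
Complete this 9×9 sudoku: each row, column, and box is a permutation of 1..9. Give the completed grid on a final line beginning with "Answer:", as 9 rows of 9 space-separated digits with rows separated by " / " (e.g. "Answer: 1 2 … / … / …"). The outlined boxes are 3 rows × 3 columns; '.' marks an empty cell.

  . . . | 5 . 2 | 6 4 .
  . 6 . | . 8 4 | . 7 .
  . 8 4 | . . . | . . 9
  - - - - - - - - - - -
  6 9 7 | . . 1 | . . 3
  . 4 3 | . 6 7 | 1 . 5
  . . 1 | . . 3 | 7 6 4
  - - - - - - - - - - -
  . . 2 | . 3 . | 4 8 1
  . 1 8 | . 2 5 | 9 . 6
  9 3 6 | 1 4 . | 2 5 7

Step 1. [r2c1∈{1,2,3,5}] r2c1 is the only open cell in row 2 admitting 1. So r2c1=1.
Step 2. [r3c1∈{2,3,5,7}] box 1 places 2 nowhere but r3c1 ⇒ r3c1=2.
Step 3. [r1c2∈{7}] r1c2's peers cover all but 7 ⇒ r1c2=7.
Step 4. [r8c4∈{7}] nothing but 7 survives at r8c4. So r8c4=7.
Step 5. [r2c3∈{5,9}] col 3 places 5 nowhere but r2c3, so r2c3=5.
Step 6. [r2c4∈{3,9}] in row 2, 9 fits only at r2c4 ⇒ r2c4=9.
Step 7. [r3c4∈{3,6}] r3c4 is the only open cell in col 4 admitting 3. So r3c4=3.
Step 8. [r4c8∈{2}] r4c8's peers cover all but 2 ⇒ r4c8=2.
Step 9. [r7c2∈{5}] nothing but 5 survives at r7c2. So r7c2=5.
Step 10. [r5c4∈{2,8}] 2 has one home in row 5: r5c4 ⇒ r5c4=2.
Step 11. [r6c1∈{5,8}] 5 has one home in col 1: r6c1 ⇒ r6c1=5.
Step 12. [r3c8∈{1}] only 1 remains possible at r3c8, so r3c8=1.
Step 13. [r7c6∈{6,9}] 9 has one home in row 7: r7c6, so r7c6=9.
Step 14. [r6c4∈{8}] r6c4 is down to just 8 ⇒ r6c4=8.
Step 15. [r1c1∈{3}] only 3 remains possible at r1c1 ⇒ r1c1=3.
Step 16. [r2c9∈{2}] r2c9 has the single candidate 2. So r2c9=2.
Step 17. [r5c1∈{8}] nothing but 8 survives at r5c1, so r5c1=8.
Step 18. [r8c1∈{4}] only 4 remains possible at r8c1, so r8c1=4.
Step 19. [r7c4∈{6}] r7c4's peers cover all but 6, so r7c4=6.
Step 20. [r1c5∈{1}] r1c5 has the single candidate 1. So r1c5=1.
Step 21. [r8c8∈{3}] nothing but 3 survives at r8c8, so r8c8=3.
Step 22. [r5c8∈{9}] r5c8 has the single candidate 9 ⇒ r5c8=9.
Step 23. [r3c5∈{7}] only 7 remains possible at r3c5. So r3c5=7.
Step 24. [r4c4∈{4}] nothing but 4 survives at r4c4. So r4c4=4.
Step 25. [r4c5∈{5}] r4c5 is down to just 5. So r4c5=5.
Step 26. [r6c2∈{2}] r6c2's peers cover all but 2. So r6c2=2.
Step 27. [r3c7∈{5}] only 5 remains possible at r3c7 ⇒ r3c7=5.
Step 28. [r3c6∈{6}] r3c6 is down to just 6, so r3c6=6.
Step 29. [r1c9∈{8}] r1c9's peers cover all but 8 ⇒ r1c9=8.
Step 30. [r1c3∈{9}] only 9 remains possible at r1c3, so r1c3=9.
Step 31. [r6c5∈{9}] r6c5 has the single candidate 9. So r6c5=9.
Step 32. [r9c6∈{8}] r9c6 has the single candidate 8, so r9c6=8.
Step 33. [r4c7∈{8}] r4c7's peers cover all but 8. So r4c7=8.
Step 34. [r7c1∈{7}] r7c1's peers cover all but 7, so r7c1=7.
Step 35. [r2c7∈{3}] r2c7's peers cover all but 3. So r2c7=3.

Answer: 3 7 9 5 1 2 6 4 8 / 1 6 5 9 8 4 3 7 2 / 2 8 4 3 7 6 5 1 9 / 6 9 7 4 5 1 8 2 3 / 8 4 3 2 6 7 1 9 5 / 5 2 1 8 9 3 7 6 4 / 7 5 2 6 3 9 4 8 1 / 4 1 8 7 2 5 9 3 6 / 9 3 6 1 4 8 2 5 7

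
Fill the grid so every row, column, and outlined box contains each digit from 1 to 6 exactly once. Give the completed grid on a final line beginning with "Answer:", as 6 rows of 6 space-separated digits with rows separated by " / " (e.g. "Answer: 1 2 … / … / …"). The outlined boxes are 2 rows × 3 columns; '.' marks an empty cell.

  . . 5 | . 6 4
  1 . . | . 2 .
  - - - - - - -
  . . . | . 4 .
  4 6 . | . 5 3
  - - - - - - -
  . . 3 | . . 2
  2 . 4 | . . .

Step 1. [r1c4∈{1,3}] across row 1, 1 lands solely at r1c4 ⇒ r1c4=1.
Step 2. [r3c6∈{1,6}] in box 4, 1 fits only at r3c6 ⇒ r3c6=1.
Step 3. [r3c3∈{2}] r3c3's peers cover all but 2, so r3c3=2.
Step 4. [r6c6∈{5,6}] col 6 places 6 nowhere but r6c6 ⇒ r6c6=6.
Step 5. [r1c1∈{3}] r1c1 is down to just 3, so r1c1=3.
Step 6. [r5c5∈{1}] r5c5 is down to just 1. So r5c5=1.
Step 7. [r5c2∈{5}] r5c2 has the single candidate 5, so r5c2=5.
Step 8. [r2c4∈{3,5}] in row 2, 3 fits only at r2c4 ⇒ r2c4=3.
Step 9. [r4c3∈{1}] r4c3 is down to just 1, so r4c3=1.
Step 10. [r3c2∈{3}] only 3 remains possible at r3c2. So r3c2=3.
Step 11. [r1c2∈{2}] r1c2 is down to just 2 ⇒ r1c2=2.
Step 12. [r6c2∈{1}] only 1 remains possible at r6c2, so r6c2=1.
Step 13. [r5c1∈{6}] nothing but 6 survives at r5c1. So r5c1=6.
Step 14. [r3c4∈{6}] r3c4's peers cover all but 6, so r3c4=6.
Step 15. [r2c2∈{4}] r2c2's peers cover all but 4 ⇒ r2c2=4.
Step 16. [r2c3∈{6}] r2c3 has the single candidate 6. So r2c3=6.
Step 17. [r6c4∈{5}] r6c4 is down to just 5. So r6c4=5.
Step 18. [r5c4∈{4}] r5c4 has the single candidate 4, so r5c4=4.
Step 19. [r3c1∈{5}] r3c1 has the single candidate 5 ⇒ r3c1=5.
Step 20. [r2c6∈{5}] r2c6 has the single candidate 5. So r2c6=5.
Step 21. [r4c4∈{2}] r4c4's peers cover all but 2 ⇒ r4c4=2.
Step 22. [r6c5∈{3}] r6c5 has the single candidate 3, so r6c5=3.

Answer: 3 2 5 1 6 4 / 1 4 6 3 2 5 / 5 3 2 6 4 1 / 4 6 1 2 5 3 / 6 5 3 4 1 2 / 2 1 4 5 3 6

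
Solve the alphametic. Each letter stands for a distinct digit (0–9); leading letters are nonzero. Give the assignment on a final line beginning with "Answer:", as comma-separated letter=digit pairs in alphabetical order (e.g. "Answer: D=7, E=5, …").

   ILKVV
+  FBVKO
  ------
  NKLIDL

Step 1. [col 1: V + O ≡ L (mod 10)] column 1 (V + O ≡ L (mod 10), carry-in 0) doesn't pin L yet; pick L=3 and continue, so L=3.
Step 2. [N] the sum has 6 digits but both addends have 5; that extra leading digit N is the final carry, namely 1. So N=1.
Step 3. [col 1: V + O ≡ L (mod 10)] column 1 (V + O ≡ L (mod 10), carry-in 0) doesn't pin V yet; pick V=6 and continue ⇒ V=6.
Step 4. [col 1: V + O ≡ L (mod 10)] from column 1 (V=6, L=3, carry-in 0, digits 1,3,6 already taken and all letters distinct): O must equal 7 ⇒ O=7.
Step 5. [col 2: V + K ≡ D (mod 10)] D=9 is one option consistent with column 2 (V + K ≡ D (mod 10), carry-in 1) — take it. So D=9.
Step 6. [col 2: V + K ≡ D (mod 10)] column 2: given V=6, D=9, carry-in 1, and digits 1,3,6,7,9 already taken and all letters distinct, V+K≡D (mod 10) forces K=2. So K=2.
Step 7. [col 3: K + V ≡ I (mod 10)] in column 3 we have K+V≡I with carry-in 0; given K=2, V=6 and digits 1,2,3,6,7,9 already taken and all letters distinct, that pins I to 8, so I=8.
Step 8. [col 4: L + B ≡ L (mod 10)] in column 4 we have L+B≡L with carry-in 0; given L=3 and digits 1,2,3,6,7,8,9 already taken and all letters distinct, that pins B to 0, so B=0.
Step 9. [col 5: I + F ≡ K (mod 10)] in column 5 we have I+F≡K with carry-in 0; given I=8, K=2 and digits 0,1,2,3,6,7,8,9 already taken and all letters distinct, that pins F to 4. So F=4.

Answer: B=0, D=9, F=4, I=8, K=2, L=3, N=1, O=7, V=6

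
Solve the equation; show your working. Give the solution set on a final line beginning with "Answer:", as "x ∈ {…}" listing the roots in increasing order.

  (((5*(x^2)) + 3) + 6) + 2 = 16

Step 1. [(((5*(x^2)) + 3) + 6) + 2 = 16] subtract 2: x sits inside (… + 2) ⇒ sub: ((5*(x^2)) + 3) + 6 = 14.
Step 2. [((5*(x^2)) + 3) + 6 = 14] subtract 6: x sits inside (… + 6), so sub: (5*(x^2)) + 3 = 8.
Step 3. [(5*(x^2)) + 3 = 8] +3 is outermost — subtract 3 both sides, so sub: 5*(x^2) = 5.
Step 4. [5*(x^2) = 5] LHS = 5·(…); ÷5 both sides, so div: x^2 = 1.
Step 5. [x^2 = 1] √ both sides: 1 ≥ 0 gives two branches ⇒ sqrt: x = 1 or -1.

Answer: x ∈ {-1, 1}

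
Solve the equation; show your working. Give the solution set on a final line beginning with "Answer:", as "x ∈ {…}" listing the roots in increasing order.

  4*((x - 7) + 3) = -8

Step 1. [4*((x - 7) + 3) = -8] divide by the outer 4, so div: (x - 7) + 3 = -2.
Step 2. [(x - 7) + 3 = -2] +3 is outermost — subtract 3 both sides, so sub: x - 7 = -5.
Step 3. [x - 7 = -5] add 7: x sits inside (… - 7). So sub: x = 2.

Answer: x ∈ {2}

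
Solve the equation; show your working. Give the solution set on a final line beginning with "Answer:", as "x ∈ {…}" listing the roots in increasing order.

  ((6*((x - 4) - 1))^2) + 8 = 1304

Step 1. [((6*((x - 4) - 1))^2) + 8 = 1304] subtract 8: x sits inside (… + 8), so sub: (6*((x - 4) - 1))^2 = 1296.
Step 2. [(6*((x - 4) - 1))^2 = 1296] 1296 ≥ 0, LHS is (·)² — take ±√. So sqrt: 6*((x - 4) - 1) = 36 or -36.
Step 3. [6*((x - 4) - 1) = 36 or -36] LHS = 6·(…); ÷6 both sides, so div: (x - 4) - 1 = 6 or -6.
Step 4. [(x - 4) - 1 = 6 or -6] -1 is outermost — add 1 both sides. So sub: x - 4 = 7 or -5.
Step 5. [x - 4 = 7 or -5] the outer -4 inverts by adding 4, so sub: x = 11 or -1.

Answer: x ∈ {-1, 11}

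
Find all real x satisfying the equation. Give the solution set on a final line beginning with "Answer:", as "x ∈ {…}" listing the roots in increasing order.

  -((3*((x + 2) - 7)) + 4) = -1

Step 1. [-((3*((x + 2) - 7)) + 4) = -1] leading − — multiply by −1 ⇒ neg: (3*((x + 2) - 7)) + 4 = 1.
Step 2. [(3*((x + 2) - 7)) + 4 = 1] +4 is outermost — subtract 4 both sides. So sub: 3*((x + 2) - 7) = -3.
Step 3. [3*((x + 2) - 7) = -3] divide by the outer 3, so div: (x + 2) - 7 = -1.
Step 4. [(x + 2) - 7 = -1] the outer -7 inverts by adding 7. So sub: x + 2 = 6.
Step 5. [x + 2 = 6] 2 comes off first (subtract 2), so sub: x = 4.

Answer: x ∈ {4}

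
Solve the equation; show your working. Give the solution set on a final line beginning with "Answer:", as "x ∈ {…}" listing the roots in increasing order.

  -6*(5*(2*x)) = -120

Step 1. [-6*(5*(2*x)) = -120] divide by the outer -6, so div: 5*(2*x) = 20.
Step 2. [5*(2*x) = 20] divide by the outer 5. So div: 2*x = 4.
Step 3. [2*x = 4] 2·(inner) — divide through by 2 ⇒ div: x = 2.

Answer: x ∈ {2}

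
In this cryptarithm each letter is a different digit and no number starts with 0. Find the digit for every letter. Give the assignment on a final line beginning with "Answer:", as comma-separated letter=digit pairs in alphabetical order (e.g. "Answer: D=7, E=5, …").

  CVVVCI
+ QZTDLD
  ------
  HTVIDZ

Step 1. [col 1: I + D ≡ Z (mod 10)] column 1 (I + D ≡ Z (mod 10), carry-in 0) doesn't pin D yet; pick D=6 and continue. So D=6.
Step 2. [col 1: I + D ≡ Z (mod 10)] no forcing yet in column 1 (carry-in 0); I=4 is free and consistent — try it. So I=4.
Step 3. [col 1: I + D ≡ Z (mod 10)] in column 1 we have I+D≡Z with carry-in 0; given I=4, D=6 and digits 4,6 already taken and all letters distinct, that pins Z to 0 ⇒ Z=0.
Step 4. [col 2: C + L ≡ D (mod 10)] no forcing yet in column 2 (carry-in 1); C=2 is free and consistent — try it ⇒ C=2.
Step 5. [col 2: C + L ≡ D (mod 10)] column 2 reads C+L+carry(1)=D with C=2, D=6; with digits 0,2,4,6 already taken and all letters distinct, the only value for L is 3 ⇒ L=3.
Step 6. [col 3: V + D ≡ I (mod 10)] in column 3 we have V+D≡I with carry-in 0; given D=6, I=4 and digits 0,2,3,4,6 already taken and all letters distinct, that pins V to 8, so V=8.
Step 7. [col 4: V + T ≡ V (mod 10)] from column 4 (V=8, carry-in 1, digits 0,2,3,4,6,8 already taken and all letters distinct): T must equal 9. So T=9.
Step 8. [col 6: C + Q ≡ H (mod 10)] column 6 reads C+Q+carry(0)=H with C=2; with digits 0,2,3,4,6,8,9 already taken and all letters distinct, the only value for H is 7, so H=7.
Step 9. [col 6: C + Q ≡ H (mod 10)] from column 6 (C=2, H=7, carry-in 0, digits 0,2,3,4,6,7,8,9 already taken and all letters distinct): Q must equal 5 ⇒ Q=5.

Answer: C=2, D=6, H=7, I=4, L=3, Q=5, T=9, V=8, Z=0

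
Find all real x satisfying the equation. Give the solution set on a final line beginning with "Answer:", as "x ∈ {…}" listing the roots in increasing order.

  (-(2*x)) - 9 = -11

Step 1. [(-(2*x)) - 9 = -11] add 9: x sits inside (… - 9) ⇒ sub: -(2*x) = -2.
Step 2. [-(2*x) = -2] leading − — multiply by −1. So neg: 2*x = 2.
Step 3. [2*x = 2] 2·(inner) — divide through by 2, so div: x = 1.

Answer: x ∈ {1}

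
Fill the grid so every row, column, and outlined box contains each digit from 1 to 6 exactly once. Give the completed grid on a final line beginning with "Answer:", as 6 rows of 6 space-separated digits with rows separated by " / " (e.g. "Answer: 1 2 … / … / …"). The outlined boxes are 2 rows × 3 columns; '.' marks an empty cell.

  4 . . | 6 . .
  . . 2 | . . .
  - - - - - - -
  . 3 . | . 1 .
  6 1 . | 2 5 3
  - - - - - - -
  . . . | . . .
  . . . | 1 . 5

Step 1. [r2c4∈{3,4,5}] in col 4, 5 fits only at r2c4. So r2c4=5.
Step 2. [r5c4∈{3,4}] in col 4, 3 fits only at r5c4, so r5c4=3.
Step 3. [r3c1∈{2,5}] across row 3, 2 lands solely at r3c1, so r3c1=2.
Step 4. [r4c3∈{4}] r4c3 is down to just 4 ⇒ r4c3=4.
Step 5. [r5c1∈{1,5}] col 1 places 5 nowhere but r5c1 ⇒ r5c1=5.
Step 6. [r2c1∈{1,3}] across col 1, 1 lands solely at r2c1, so r2c1=1.
Step 7. [r1c3∈{3,5}] across box 1, 3 lands solely at r1c3. So r1c3=3.
Step 8. [r6c3∈{6}] nothing but 6 survives at r6c3, so r6c3=6.
Step 9. [r5c5∈{2,4,6}] in col 5, 6 fits only at r5c5 ⇒ r5c5=6.
Step 10. [r2c6∈{4}] nothing but 4 survives at r2c6 ⇒ r2c6=4.
Step 11. [r5c6∈{2}] nothing but 2 survives at r5c6, so r5c6=2.
Step 12. [r6c5∈{4}] r6c5's peers cover all but 4 ⇒ r6c5=4.
Step 13. [r6c2∈{2}] only 2 remains possible at r6c2 ⇒ r6c2=2.
Step 14. [r1c6∈{1}] r1c6 has the single candidate 1. So r1c6=1.
Step 15. [r5c3∈{1}] r5c3 is down to just 1 ⇒ r5c3=1.
Step 16. [r1c2∈{5}] r1c2 is down to just 5, so r1c2=5.
Step 17. [r1c5∈{2}] r1c5 is down to just 2 ⇒ r1c5=2.
Step 18. [r6c1∈{3}] r6c1 is down to just 3. So r6c1=3.
Step 19. [r2c2∈{6}] r2c2 is down to just 6, so r2c2=6.
Step 20. [r3c3∈{5}] r3c3 has the single candidate 5 ⇒ r3c3=5.
Step 21. [r5c2∈{4}] r5c2 has the single candidate 4, so r5c2=4.
Step 22. [r3c6∈{6}] nothing but 6 survives at r3c6. So r3c6=6.
Step 23. [r3c4∈{4}] only 4 remains possible at r3c4, so r3c4=4.
Step 24. [r2c5∈{3}] r2c5's peers cover all but 3. So r2c5=3.

Answer: 4 5 3 6 2 1 / 1 6 2 5 3 4 / 2 3 5 4 1 6 / 6 1 4 2 5 3 / 5 4 1 3 6 2 / 3 2 6 1 4 5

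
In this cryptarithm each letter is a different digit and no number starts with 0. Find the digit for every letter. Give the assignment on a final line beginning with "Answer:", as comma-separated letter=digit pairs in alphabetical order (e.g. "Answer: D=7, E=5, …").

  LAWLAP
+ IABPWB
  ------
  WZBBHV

Step 1. [col 1: P + B ≡ V (mod 10)] no forcing yet in column 1 (carry-in 0); P=6 is free and consistent — try it, so P=6.
Step 2. [col 1: P + B ≡ V (mod 10)] several values work for V in column 1 (P + B ≡ V (mod 10), carry-in 0); try V=8. So V=8.
Step 3. [col 1: P + B ≡ V (mod 10)] from column 1 (P=6, V=8, carry-in 0, digits 6,8 already taken and all letters distinct): B must equal 2 ⇒ B=2.
Step 4. [col 2: A + W ≡ H (mod 10)] no forcing yet in column 2 (carry-in 0); H=0 is free and consistent — try it. So H=0.
Step 5. [col 2: A + W ≡ H (mod 10)] A=1 is one option consistent with column 2 (A + W ≡ H (mod 10), carry-in 0) — take it. So A=1.
Step 6. [col 2: A + W ≡ H (mod 10)] column 2 reads A+W+carry(0)=H with A=1, H=0; with digits 0,1,2,6,8 already taken and all letters distinct, the only value for W is 9, so W=9.
Step 7. [col 3: L + P ≡ B (mod 10)] column 3: given P=6, B=2, carry-in 1, and digits 0,1,2,6,8,9 already taken and all letters distinct, L+P≡B (mod 10) forces L=5 ⇒ L=5.
Step 8. [col 5: A + A ≡ Z (mod 10)] column 5: given A=1, carry-in 1, and digits 0,1,2,5,6,8,9 already taken and all letters distinct, A+A≡Z (mod 10) forces Z=3. So Z=3.
Step 9. [col 6: L + I ≡ W (mod 10)] from column 6 (L=5, W=9, carry-in 0, digits 0,1,2,3,5,6,8,9 already taken and all letters distinct): I must equal 4, so I=4.

Answer: A=1, B=2, H=0, I=4, L=5, P=6, V=8, W=9, Z=3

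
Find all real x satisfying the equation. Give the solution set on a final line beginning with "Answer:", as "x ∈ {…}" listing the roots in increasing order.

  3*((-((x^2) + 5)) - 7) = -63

Step 1. [3*((-((x^2) + 5)) - 7) = -63] 3 out front; divide by 3, so div: (-((x^2) + 5)) - 7 = -21.
Step 2. [(-((x^2) + 5)) - 7 = -21] add 7: x sits inside (… - 7), so sub: -((x^2) + 5) = -14.
Step 3. [-((x^2) + 5) = -14] LHS negated; negate both sides, so neg: (x^2) + 5 = 14.
Step 4. [(x^2) + 5 = 14] 5 comes off first (subtract 5). So sub: x^2 = 9.
Step 5. [x^2 = 9] LHS squared, RHS 9 ≥ 0: apply √ (±). So sqrt: x = 3 or -3.

Answer: x ∈ {-3, 3}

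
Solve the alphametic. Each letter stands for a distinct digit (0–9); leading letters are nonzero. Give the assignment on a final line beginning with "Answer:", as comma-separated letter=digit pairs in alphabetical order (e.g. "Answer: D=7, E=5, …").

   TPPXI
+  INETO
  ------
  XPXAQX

Step 1. [col 1: I + O ≡ X (mod 10)] column 1 (I + O ≡ X (mod 10), carry-in 0) doesn't pin O yet; pick O=4 and continue, so O=4.
Step 2. [col 1: I + O ≡ X (mod 10)] no forcing yet in column 1 (carry-in 0); X=1 is free and consistent — try it ⇒ X=1.
Step 3. [col 1: I + O ≡ X (mod 10)] from column 1 (O=4, X=1, carry-in 0, digits 1,4 already taken and all letters distinct): I must equal 7. So I=7.
Step 4. [col 2: X + T ≡ Q (mod 10)] no forcing yet in column 2 (carry-in 1); T=8 is free and consistent — try it, so T=8.
Step 5. [col 2: X + T ≡ Q (mod 10)] column 2 reads X+T+carry(1)=Q with X=1, T=8; with digits 1,4,7,8 already taken and all letters distinct, the only value for Q is 0 ⇒ Q=0.
Step 6. [col 3: P + E ≡ A (mod 10)] several values work for A in column 3 (P + E ≡ A (mod 10), carry-in 1); try A=9, so A=9.
Step 7. [col 3: P + E ≡ A (mod 10)] several values work for E in column 3 (P + E ≡ A (mod 10), carry-in 1); try E=2. So E=2.
Step 8. [col 3: P + E ≡ A (mod 10)] in column 3 we have P+E≡A with carry-in 1; given E=2, A=9 and digits 0,1,2,4,7,8,9 already taken and all letters distinct, that pins P to 6 ⇒ P=6.
Step 9. [col 4: P + N ≡ X (mod 10)] column 4: given P=6, X=1, carry-in 0, and digits 0,1,2,4,6,7,8,9 already taken and all letters distinct, P+N≡X (mod 10) forces N=5. So N=5.

Answer: A=9, E=2, I=7, N=5, O=4, P=6, Q=0, T=8, X=1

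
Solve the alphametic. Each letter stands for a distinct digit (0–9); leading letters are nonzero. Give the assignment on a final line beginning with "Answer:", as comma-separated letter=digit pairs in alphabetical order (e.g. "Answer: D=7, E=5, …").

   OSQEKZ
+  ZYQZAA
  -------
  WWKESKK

Step 1. [col 1: Z + A ≡ K (mod 10)] K=4 is one option consistent with column 1 (Z + A ≡ K (mod 10), carry-in 0) — take it. So K=4.
Step 2. [col 1: Z + A ≡ K (mod 10)] several values work for Z in column 1 (Z + A ≡ K (mod 10), carry-in 0); try Z=5. So Z=5.
Step 3. [W] the sum has 7 digits but both addends have 6; that extra leading digit W is the final carry, namely 1 ⇒ W=1.
Step 4. [col 1: Z + A ≡ K (mod 10)] column 1: given Z=5, K=4, carry-in 0, and digits 1,4,5 already taken and all letters distinct, Z+A≡K (mod 10) forces A=9. So A=9.
Step 5. [col 3: E + Z ≡ S (mod 10)] S=3 is one option consistent with column 3 (E + Z ≡ S (mod 10), carry-in 1) — take it, so S=3.
Step 6. [col 3: E + Z ≡ S (mod 10)] from column 3 (Z=5, S=3, carry-in 1, digits 1,3,4,5,9 already taken and all letters distinct): E must equal 7. So E=7.
Step 7. [col 4: Q + Q ≡ E (mod 10)] column 4 reads Q+Q+carry(1)=E with E=7; with digits 1,3,4,5,7,9 already taken and all letters distinct, the only value for Q is 8 ⇒ Q=8.
Step 8. [col 5: S + Y ≡ K (mod 10)] in column 5 we have S+Y≡K with carry-in 1; given S=3, K=4 and digits 1,3,4,5,7,8,9 already taken and all letters distinct, that pins Y to 0, so Y=0.
Step 9. [col 6: O + Z ≡ W (mod 10)] from column 6 (Z=5, W=1, carry-in 0, digits 0,1,3,4,5,7,8,9 already taken and all letters distinct): O must equal 6 ⇒ O=6.

Answer: A=9, E=7, K=4, O=6, Q=8, S=3, W=1, Y=0, Z=5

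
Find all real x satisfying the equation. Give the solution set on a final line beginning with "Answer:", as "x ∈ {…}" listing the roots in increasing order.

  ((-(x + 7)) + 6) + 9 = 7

Step 1. [((-(x + 7)) + 6) + 9 = 7] the outer +9 inverts by subtracting 9, so sub: (-(x + 7)) + 6 = -2.
Step 2. [(-(x + 7)) + 6 = -2] 6 comes off first (subtract 6), so sub: -(x + 7) = -8.
Step 3. [-(x + 7) = -8] LHS negated; negate both sides, so neg: x + 7 = 8.
Step 4. [x + 7 = 8] +7 is outermost — subtract 7 both sides, so sub: x = 1.

Answer: x ∈ {1}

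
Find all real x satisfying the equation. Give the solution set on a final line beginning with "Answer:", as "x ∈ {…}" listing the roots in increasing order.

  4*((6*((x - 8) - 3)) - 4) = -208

Step 1. [4*((6*((x - 8) - 3)) - 4) = -208] divide by the outer 4 ⇒ div: (6*((x - 8) - 3)) - 4 = -52.
Step 2. [(6*((x - 8) - 3)) - 4 = -52] 4 comes off first (add 4), so sub: 6*((x - 8) - 3) = -48.
Step 3. [6*((x - 8) - 3) = -48] 6 out front; divide by 6, so div: (x - 8) - 3 = -8.
Step 4. [(x - 8) - 3 = -8] -3 is outermost — add 3 both sides, so sub: x - 8 = -5.
Step 5. [x - 8 = -5] 8 comes off first (add 8), so sub: x = 3.

Answer: x ∈ {3}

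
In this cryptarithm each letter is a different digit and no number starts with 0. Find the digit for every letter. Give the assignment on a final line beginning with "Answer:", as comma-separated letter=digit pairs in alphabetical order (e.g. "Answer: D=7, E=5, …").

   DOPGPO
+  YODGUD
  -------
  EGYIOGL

Step 1. [col 1: O + D ≡ L (mod 10)] several values work for D in column 1 (O + D ≡ L (mod 10), carry-in 0); try D=8, so D=8.
Step 2. [col 1: O + D ≡ L (mod 10)] no forcing yet in column 1 (carry-in 0); L=2 is free and consistent — try it ⇒ L=2.
Step 3. [col 1: O + D ≡ L (mod 10)] from column 1 (D=8, L=2, carry-in 0, digits 2,8 already taken and all letters distinct): O must equal 4. So O=4.
Step 4. [col 2: P + U ≡ G (mod 10)] several values work for P in column 2 (P + U ≡ G (mod 10), carry-in 1); try P=6 ⇒ P=6.
Step 5. [col 2: P + U ≡ G (mod 10)] several values work for U in column 2 (P + U ≡ G (mod 10), carry-in 1); try U=0 ⇒ U=0.
Step 6. [col 2: P + U ≡ G (mod 10)] in column 2 we have P+U≡G with carry-in 1; given P=6, U=0 and digits 0,2,4,6,8 already taken and all letters distinct, that pins G to 7 ⇒ G=7.
Step 7. [E] the sum has 7 digits but both addends have 6; that extra leading digit E is the final carry, namely 1. So E=1.
Step 8. [col 4: P + D ≡ I (mod 10)] in column 4 we have P+D≡I with carry-in 1; given P=6, D=8 and digits 0,1,2,4,6,7,8 already taken and all letters distinct, that pins I to 5. So I=5.
Step 9. [col 5: O + O ≡ Y (mod 10)] column 5: given O=4, carry-in 1, and digits 0,1,2,4,5,6,7,8 already taken and all letters distinct, O+O≡Y (mod 10) forces Y=9, so Y=9.

Answer: D=8, E=1, G=7, I=5, L=2, O=4, P=6, U=0, Y=9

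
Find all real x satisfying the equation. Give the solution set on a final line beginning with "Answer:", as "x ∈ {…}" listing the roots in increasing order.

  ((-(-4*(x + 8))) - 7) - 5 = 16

Step 1. [((-(-4*(x + 8))) - 7) - 5 = 16] -5 is outermost — add 5 both sides, so sub: (-(-4*(x + 8))) - 7 = 21.
Step 2. [(-(-4*(x + 8))) - 7 = 21] peel the -7: add 7 from each side. So sub: -(-4*(x + 8)) = 28.
Step 3. [-(-4*(x + 8)) = 28] leading − — multiply by −1 ⇒ neg: -4*(x + 8) = -28.
Step 4. [-4*(x + 8) = -28] divide by the outer -4 ⇒ div: x + 8 = 7.
Step 5. [x + 8 = 7] subtract 8: x sits inside (… + 8), so sub: x = -1.

Answer: x ∈ {-1}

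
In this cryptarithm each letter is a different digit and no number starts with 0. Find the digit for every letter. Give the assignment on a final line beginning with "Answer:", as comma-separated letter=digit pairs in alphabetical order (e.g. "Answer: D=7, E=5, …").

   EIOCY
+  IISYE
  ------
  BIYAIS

Step 1. [col 1: Y + E ≡ S (mod 10)] S=3 is one option consistent with column 1 (Y + E ≡ S (mod 10), carry-in 0) — take it, so S=3.
Step 2. [B] adding two 5-digit numbers gives at most 5+1 digits, and here it does — B is that final carry and must be 1, so B=1.
Step 3. [col 1: Y + E ≡ S (mod 10)] column 1 (Y + E ≡ S (mod 10), carry-in 0) doesn't pin Y yet; pick Y=4 and continue ⇒ Y=4.
Step 4. [col 1: Y + E ≡ S (mod 10)] column 1 reads Y+E+carry(0)=S with Y=4, S=3; with digits 1,3,4 already taken and all letters distinct, the only value for E is 9 ⇒ E=9.
Step 5. [col 2: C + Y ≡ I (mod 10)] several values work for I in column 2 (C + Y ≡ I (mod 10), carry-in 1); try I=7. So I=7.
Step 6. [col 2: C + Y ≡ I (mod 10)] column 2 reads C+Y+carry(1)=I with Y=4, I=7; with digits 1,3,4,7,9 already taken and all letters distinct, the only value for C is 2, so C=2.
Step 7. [col 3: O + S ≡ A (mod 10)] column 3 reads O+S+carry(0)=A with S=3; with digits 1,2,3,4,7,9 already taken and all letters distinct, the only value for A is 8, so A=8.
Step 8. [col 3: O + S ≡ A (mod 10)] column 3 reads O+S+carry(0)=A with S=3, A=8; with digits 1,2,3,4,7,8,9 already taken and all letters distinct, the only value for O is 5. So O=5.

Answer: A=8, B=1, C=2, E=9, I=7, O=5, S=3, Y=4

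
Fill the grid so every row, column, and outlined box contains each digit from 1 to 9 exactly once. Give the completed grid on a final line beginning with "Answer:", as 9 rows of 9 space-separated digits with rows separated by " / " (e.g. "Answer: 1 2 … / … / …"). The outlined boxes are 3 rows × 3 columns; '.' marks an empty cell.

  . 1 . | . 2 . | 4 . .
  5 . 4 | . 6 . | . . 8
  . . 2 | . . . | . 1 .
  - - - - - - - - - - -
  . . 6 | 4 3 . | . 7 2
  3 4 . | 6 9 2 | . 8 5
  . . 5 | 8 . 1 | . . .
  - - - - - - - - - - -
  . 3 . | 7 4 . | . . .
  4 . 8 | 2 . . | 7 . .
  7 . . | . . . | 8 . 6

Step 1. [r1c3∈{3,7,9}] col 3 places 3 nowhere but r1c3, so r1c3=3.
Step 2. [r3c5∈{5,7,8}] r3c5 is the only open cell in col 5 admitting 8. So r3c5=8.
Step 3. [r4c6∈{5}] r4c6's peers cover all but 5, so r4c6=5.
Step 4. [r9c8∈{2,3,4,5,9}] in row 9, 4 fits only at r9c8 ⇒ r9c8=4.
Step 5. [r9c2∈{2,5,9}] in row 9, 2 fits only at r9c2, so r9c2=2.
Step 6. [r8c2∈{5,6,9}] col 2 places 5 nowhere but r8c2. So r8c2=5.
Step 7. [r3c2∈{6,7,9}] col 2 places 6 nowhere but r3c2 ⇒ r3c2=6.
Step 8. [r3c1∈{9}] only 9 remains possible at r3c1 ⇒ r3c1=9.
Step 9. [r5c7∈{1}] only 1 remains possible at r5c7 ⇒ r5c7=1.
Step 10. [r4c7∈{9}] r4c7 is down to just 9 ⇒ r4c7=9.
Step 11. [r8c6∈{3,6,9}] r8c6 is the only open cell in row 8 admitting 6. So r8c6=6.
Step 12. [r2c4∈{1,3,9}] across row 2, 1 lands solely at r2c4. So r2c4=1.
Step 13. [r1c8∈{5,6,9}] row 1 places 6 nowhere but r1c8, so r1c8=6.
Step 14. [r6c8∈{3}] r6c8's peers cover all but 3. So r6c8=3.
Step 15. [r8c8∈{9}] nothing but 9 survives at r8c8 ⇒ r8c8=9.
Step 16. [r2c6∈{3,7,9}] row 2 places 9 nowhere but r2c6, so r2c6=9.
Step 17. [r7c9∈{1}] r7c9 is down to just 1 ⇒ r7c9=1.
Step 18. [r9c4∈{3,5,9}] col 4 places 9 nowhere but r9c4 ⇒ r9c4=9.
Step 19. [r3c4∈{3,5}] 3 has one home in col 4: r3c4, so r3c4=3.
Step 20. [r3c9∈{7}] only 7 remains possible at r3c9. So r3c9=7.
Step 21. [r7c8∈{2,5}] 5 has one home in col 8: r7c8 ⇒ r7c8=5.
Step 22. [r4c2∈{8}] nothing but 8 survives at r4c2 ⇒ r4c2=8.
Step 23. [r9c3∈{1}] only 1 remains possible at r9c3 ⇒ r9c3=1.
Step 24. [r2c8∈{2}] r2c8 has the single candidate 2. So r2c8=2.
Step 25. [r6c2∈{7,9}] across row 6, 9 lands solely at r6c2 ⇒ r6c2=9.
Step 26. [r1c9∈{9}] only 9 remains possible at r1c9. So r1c9=9.
Step 27. [r8c9∈{3}] nothing but 3 survives at r8c9, so r8c9=3.
Step 28. [r5c3∈{7}] nothing but 7 survives at r5c3 ⇒ r5c3=7.
Step 29. [r2c7∈{3}] nothing but 3 survives at r2c7. So r2c7=3.
Step 30. [r6c1∈{2}] only 2 remains possible at r6c1. So r6c1=2.
Step 31. [r6c7∈{6}] r6c7 has the single candidate 6, so r6c7=6.
Step 32. [r1c6∈{7}] r1c6's peers cover all but 7, so r1c6=7.
Step 33. [r7c3∈{9}] r7c3's peers cover all but 9, so r7c3=9.
Step 34. [r1c4∈{5}] only 5 remains possible at r1c4, so r1c4=5.
Step 35. [r6c9∈{4}] nothing but 4 survives at r6c9 ⇒ r6c9=4.
Step 36. [r2c2∈{7}] r2c2 has the single candidate 7 ⇒ r2c2=7.
Step 37. [r3c7∈{5}] r3c7 has the single candidate 5 ⇒ r3c7=5.
Step 38. [r7c7∈{2}] r7c7 is down to just 2, so r7c7=2.
Step 39. [r6c5∈{7}] only 7 remains possible at r6c5 ⇒ r6c5=7.
Step 40. [r1c1∈{8}] r1c1 has the single candidate 8. So r1c1=8.
Step 41. [r4c1∈{1}] r4c1 is down to just 1 ⇒ r4c1=1.
Step 42. [r3c6∈{4}] r3c6's peers cover all but 4 ⇒ r3c6=4.
Step 43. [r7c6∈{8}] r7c6's peers cover all but 8 ⇒ r7c6=8.
Step 44. [r9c5∈{5}] nothing but 5 survives at r9c5 ⇒ r9c5=5.
Step 45. [r8c5∈{1}] r8c5 is down to just 1. So r8c5=1.
Step 46. [r9c6∈{3}] r9c6 is down to just 3 ⇒ r9c6=3.
Step 47. [r7c1∈{6}] only 6 remains possible at r7c1. So r7c1=6.

Answer: 8 1 3 5 2 7 4 6 9 / 5 7 4 1 6 9 3 2 8 / 9 6 2 3 8 4 5 1 7 / 1 8 6 4 3 5 9 7 2 / 3 4 7 6 9 2 1 8 5 / 2 9 5 8 7 1 6 3 4 / 6 3 9 7 4 8 2 5 1 / 4 5 8 2 1 6 7 9 3 / 7 2 1 9 5 3 8 4 6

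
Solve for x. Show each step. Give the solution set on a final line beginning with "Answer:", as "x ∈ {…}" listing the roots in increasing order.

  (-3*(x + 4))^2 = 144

Step 1. [(-3*(x + 4))^2 = 144] 144 ≥ 0, LHS is (·)² — take ±√ ⇒ sqrt: -3*(x + 4) = 12 or -12.
Step 2. [-3*(x + 4) = 12 or -12] -3 out front; divide by -3, so div: x + 4 = -4 or 4.
Step 3. [x + 4 = -4 or 4] the outer +4 inverts by subtracting 4. So sub: x = -8 or 0.

Answer: x ∈ {-8, 0}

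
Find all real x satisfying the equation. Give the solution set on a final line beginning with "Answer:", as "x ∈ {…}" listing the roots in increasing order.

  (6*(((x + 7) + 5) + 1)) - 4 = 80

Step 1. [(6*(((x + 7) + 5) + 1)) - 4 = 80] 4 comes off first (add 4), so sub: 6*(((x + 7) + 5) + 1) = 84.
Step 2. [6*(((x + 7) + 5) + 1) = 84] LHS = 6·(…); ÷6 both sides ⇒ div: ((x + 7) + 5) + 1 = 14.
Step 3. [((x + 7) + 5) + 1 = 14] the outer +1 inverts by subtracting 1 ⇒ sub: (x + 7) + 5 = 13.
Step 4. [(x + 7) + 5 = 13] 5 comes off first (subtract 5), so sub: x + 7 = 8.
Step 5. [x + 7 = 8] +7 is outermost — subtract 7 both sides ⇒ sub: x = 1.

Answer: x ∈ {1}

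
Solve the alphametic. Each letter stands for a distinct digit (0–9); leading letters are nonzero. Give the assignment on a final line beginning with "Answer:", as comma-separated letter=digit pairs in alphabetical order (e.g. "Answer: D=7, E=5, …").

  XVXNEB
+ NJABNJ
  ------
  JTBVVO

Step 1. [col 1: B + J ≡ O (mod 10)] several values work for B in column 1 (B + J ≡ O (mod 10), carry-in 0); try B=2. So B=2.
Step 2. [col 1: B + J ≡ O (mod 10)] O=0 is one option consistent with column 1 (B + J ≡ O (mod 10), carry-in 0) — take it ⇒ O=0.
Step 3. [col 1: B + J ≡ O (mod 10)] column 1 reads B+J+carry(0)=O with B=2, O=0; with digits 0,2 already taken and all letters distinct, the only value for J is 8, so J=8.
Step 4. [col 2: E + N ≡ V (mod 10)] V=6 is one option consistent with column 2 (E + N ≡ V (mod 10), carry-in 1) — take it. So V=6.
Step 5. [col 2: E + N ≡ V (mod 10)] E=1 is one option consistent with column 2 (E + N ≡ V (mod 10), carry-in 1) — take it. So E=1.
Step 6. [col 2: E + N ≡ V (mod 10)] column 2 reads E+N+carry(1)=V with E=1, V=6; with digits 0,1,2,6,8 already taken and all letters distinct, the only value for N is 4, so N=4.
Step 7. [col 4: X + A ≡ B (mod 10)] several values work for A in column 4 (X + A ≡ B (mod 10), carry-in 0); try A=9, so A=9.
Step 8. [col 4: X + A ≡ B (mod 10)] column 4: given A=9, B=2, carry-in 0, and digits 0,1,2,4,6,8,9 already taken and all letters distinct, X+A≡B (mod 10) forces X=3, so X=3.
Step 9. [col 5: V + J ≡ T (mod 10)] column 5 reads V+J+carry(1)=T with V=6, J=8; with digits 0,1,2,3,4,6,8,9 already taken and all letters distinct, the only value for T is 5, so T=5.

Answer: A=9, B=2, E=1, J=8, N=4, O=0, T=5, V=6, X=3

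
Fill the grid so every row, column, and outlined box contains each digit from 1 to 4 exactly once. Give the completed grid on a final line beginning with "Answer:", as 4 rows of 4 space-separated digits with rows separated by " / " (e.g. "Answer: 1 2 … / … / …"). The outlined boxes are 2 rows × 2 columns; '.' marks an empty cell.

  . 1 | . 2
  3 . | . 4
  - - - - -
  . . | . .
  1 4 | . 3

Step 1. [r3c3∈{1,2,4}] row 3 places 4 nowhere but r3c3, so r3c3=4.
Step 2. [r3c2∈{2,3}] r3c2 is the only open cell in row 3 admitting 3, so r3c2=3.
Step 3. [r2c3∈{1}] only 1 remains possible at r2c3 ⇒ r2c3=1.
Step 4. [r3c1∈{2}] r3c1 has the single candidate 2, so r3c1=2.
Step 5. [r1c3∈{3}] r1c3's peers cover all but 3, so r1c3=3.
Step 6. [r4c3∈{2}] r4c3 is down to just 2. So r4c3=2.
Step 7. [r1c1∈{4}] only 4 remains possible at r1c1, so r1c1=4.
Step 8. [r2c2∈{2}] r2c2's peers cover all but 2 ⇒ r2c2=2.
Step 9. [r3c4∈{1}] nothing but 1 survives at r3c4 ⇒ r3c4=1.

Answer: 4 1 3 2 / 3 2 1 4 / 2 3 4 1 / 1 4 2 3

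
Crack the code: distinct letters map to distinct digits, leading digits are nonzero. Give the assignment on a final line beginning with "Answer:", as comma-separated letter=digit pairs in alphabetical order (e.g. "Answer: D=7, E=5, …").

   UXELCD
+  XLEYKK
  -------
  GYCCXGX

Step 1. [col 1: D + K ≡ X (mod 10)] no forcing yet in column 1 (carry-in 0); D=9 is free and consistent — try it, so D=9.
Step 2. [col 1: D + K ≡ X (mod 10)] X=3 is one option consistent with column 1 (D + K ≡ X (mod 10), carry-in 0) — take it. So X=3.
Step 3. [G] adding two 6-digit numbers gives at most 6+1 digits, and here it does — G is that final carry and must be 1. So G=1.
Step 4. [col 1: D + K ≡ X (mod 10)] from column 1 (D=9, X=3, carry-in 0, digits 1,3,9 already taken and all letters distinct): K must equal 4, so K=4.
Step 5. [col 2: C + K ≡ G (mod 10)] column 2: given K=4, G=1, carry-in 1, and digits 1,3,4,9 already taken and all letters distinct, C+K≡G (mod 10) forces C=6. So C=6.
Step 6. [col 3: L + Y ≡ X (mod 10)] Y=0 is one option consistent with column 3 (L + Y ≡ X (mod 10), carry-in 1) — take it, so Y=0.
Step 7. [col 3: L + Y ≡ X (mod 10)] in column 3 we have L+Y≡X with carry-in 1; given Y=0, X=3 and digits 0,1,3,4,6,9 already taken and all letters distinct, that pins L to 2. So L=2.
Step 8. [col 4: E + E ≡ C (mod 10)] column 4: given C=6, carry-in 0, and digits 0,1,2,3,4,6,9 already taken and all letters distinct, E+E≡C (mod 10) forces E=8 ⇒ E=8.
Step 9. [col 6: U + X ≡ Y (mod 10)] in column 6 we have U+X≡Y with carry-in 0; given X=3, Y=0 and digits 0,1,2,3,4,6,8,9 already taken and all letters distinct, that pins U to 7. So U=7.

Answer: C=6, D=9, E=8, G=1, K=4, L=2, U=7, X=3, Y=0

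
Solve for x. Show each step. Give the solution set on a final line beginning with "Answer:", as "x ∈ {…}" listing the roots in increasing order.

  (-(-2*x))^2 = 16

Step 1. [(-(-2*x))^2 = 16] √ both sides: 16 ≥ 0 gives two branches. So sqrt: -(-2*x) = 4 or -4.
Step 2. [-(-2*x) = 4 or -4] leading − — multiply by −1 ⇒ neg: -2*x = -4 or 4.
Step 3. [-2*x = -4 or 4] divide by the outer -2, so div: x = 2 or -2.

Answer: x ∈ {-2, 2}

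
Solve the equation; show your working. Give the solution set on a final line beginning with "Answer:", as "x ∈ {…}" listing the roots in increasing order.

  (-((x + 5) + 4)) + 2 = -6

Step 1. [(-((x + 5) + 4)) + 2 = -6] +2 is outermost — subtract 2 both sides, so sub: -((x + 5) + 4) = -8.
Step 2. [-((x + 5) + 4) = -8] LHS negated; negate both sides. So neg: (x + 5) + 4 = 8.
Step 3. [(x + 5) + 4 = 8] peel the +4: subtract 4 from each side. So sub: x + 5 = 4.
Step 4. [x + 5 = 4] the outer +5 inverts by subtracting 5 ⇒ sub: x = -1.

Answer: x ∈ {-1}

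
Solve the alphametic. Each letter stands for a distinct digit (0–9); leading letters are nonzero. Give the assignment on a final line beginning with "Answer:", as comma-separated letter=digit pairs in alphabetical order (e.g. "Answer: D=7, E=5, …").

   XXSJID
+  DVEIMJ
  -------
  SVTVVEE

Step 1. [col 1: D + J ≡ E (mod 10)] D=7 is one option consistent with column 1 (D + J ≡ E (mod 10), carry-in 0) — take it, so D=7.
Step 2. [col 1: D + J ≡ E (mod 10)] E=2 is one option consistent with column 1 (D + J ≡ E (mod 10), carry-in 0) — take it. So E=2.
Step 3. [S] adding two 6-digit numbers gives at most 6+1 digits, and here it does — S is that final carry and must be 1, so S=1.
Step 4. [col 1: D + J ≡ E (mod 10)] column 1 reads D+J+carry(0)=E with D=7, E=2; with digits 1,2,7 already taken and all letters distinct, the only value for J is 5 ⇒ J=5.
Step 5. [col 2: I + M ≡ E (mod 10)] I=8 is one option consistent with column 2 (I + M ≡ E (mod 10), carry-in 1) — take it ⇒ I=8.
Step 6. [col 2: I + M ≡ E (mod 10)] column 2: given I=8, E=2, carry-in 1, and digits 1,2,5,7,8 already taken and all letters distinct, I+M≡E (mod 10) forces M=3, so M=3.
Step 7. [col 3: J + I ≡ V (mod 10)] column 3: given J=5, I=8, carry-in 1, and digits 1,2,3,5,7,8 already taken and all letters distinct, J+I≡V (mod 10) forces V=4, so V=4.
Step 8. [col 5: X + V ≡ T (mod 10)] column 5: given V=4, carry-in 0, and digits 1,2,3,4,5,7,8 already taken and all letters distinct, X+V≡T (mod 10) forces T=0. So T=0.
Step 9. [col 5: X + V ≡ T (mod 10)] column 5 reads X+V+carry(0)=T with V=4, T=0; with digits 0,1,2,3,4,5,7,8 already taken and all letters distinct, the only value for X is 6. So X=6.

Answer: D=7, E=2, I=8, J=5, M=3, S=1, T=0, V=4, X=6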